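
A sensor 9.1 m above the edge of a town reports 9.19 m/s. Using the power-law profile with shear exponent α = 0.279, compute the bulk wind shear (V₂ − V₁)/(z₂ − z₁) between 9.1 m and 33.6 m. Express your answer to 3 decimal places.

0.165 m/s/m

Power law: V₂ = V₁ · (z₂/z₁)^α = 9.19 × (3.6923)^0.279 = 13.2310 m/s
ΔV/Δz = (13.2310 − 9.19)/(33.6 − 9.1) = 4.0410/24.5000 = 0.16494 m/s/m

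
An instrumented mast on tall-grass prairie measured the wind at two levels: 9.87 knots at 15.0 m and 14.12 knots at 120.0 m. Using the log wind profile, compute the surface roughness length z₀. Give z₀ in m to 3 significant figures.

z₀ ≈ 0.120 m

Log law: V(z) ∝ ln(z/z₀). With r = V₁/V₂ = 9.87/14.12 = 0.69901,
r · ln(z₂/z₀) = ln(z₁/z₀) ⇒ ln z₀ = (ln z₁ − r·ln z₂)/(1 − r)
ln z₀ = (2.70805 − 0.69901×4.78749) / 0.30099 = -2.1211
z₀ = exp(-2.1211) = 0.1199 m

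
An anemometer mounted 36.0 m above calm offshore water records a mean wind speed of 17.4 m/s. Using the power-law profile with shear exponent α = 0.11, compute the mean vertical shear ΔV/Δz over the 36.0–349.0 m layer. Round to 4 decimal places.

Power law: V₂ = V₁ · (z₂/z₁)^α = 17.4 × (9.6944)^0.11 = 22.3392 m/s
ΔV/Δz = (22.3392 − 17.4)/(349.0 − 36.0) = 4.9392/313.0000 = 0.01578 m/s/m

0.0158 m/s/m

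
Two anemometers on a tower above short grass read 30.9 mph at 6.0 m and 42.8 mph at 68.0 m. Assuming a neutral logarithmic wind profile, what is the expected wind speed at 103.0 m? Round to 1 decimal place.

Log law: V ∝ ln(z/z₀). From the pair, with r = V₁/V₂ = 0.72196,
ln z₀ = (ln z₁ − r·ln z₂)/(1 − r) = (1.7918 − 0.72196×4.2195)/0.27804 = -4.5122 → z₀ = 0.01097 m
V₃ = V₁ · ln(z₃/z₀)/ln(z₁/z₀) = 30.9 × 9.1470/6.3040 = 44.8353 mph

44.8 mph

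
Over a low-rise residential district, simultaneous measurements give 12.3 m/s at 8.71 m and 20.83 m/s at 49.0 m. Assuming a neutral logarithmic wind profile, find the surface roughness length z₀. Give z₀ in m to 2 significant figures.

z₀ ≈ 0.72 m

Log law: V(z) ∝ ln(z/z₀). With r = V₁/V₂ = 12.3/20.83 = 0.59049,
r · ln(z₂/z₀) = ln(z₁/z₀) ⇒ ln z₀ = (ln z₁ − r·ln z₂)/(1 − r)
ln z₀ = (2.16447 − 0.59049×3.89182) / 0.40951 = -0.3263
z₀ = exp(-0.3263) = 0.7216 m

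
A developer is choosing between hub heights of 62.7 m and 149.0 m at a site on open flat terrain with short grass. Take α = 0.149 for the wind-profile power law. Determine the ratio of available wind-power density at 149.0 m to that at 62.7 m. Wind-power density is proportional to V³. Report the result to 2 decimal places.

1.47

Speed ratio: V_B/V_A = (z_B/z_A)^α = (149.0/62.7)^0.149 = (2.3764)^0.149 = 1.13766
Power-density ratio: P_B/P_A = (V_B/V_A)³ = (1.13766)³ = 1.47243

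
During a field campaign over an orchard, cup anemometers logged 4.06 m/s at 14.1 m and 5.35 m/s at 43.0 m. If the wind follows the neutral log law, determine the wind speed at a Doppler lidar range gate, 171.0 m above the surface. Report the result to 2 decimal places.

6.95 m/s

Log law: V ∝ ln(z/z₀). From the pair, with r = V₁/V₂ = 0.75888,
ln z₀ = (ln z₁ − r·ln z₂)/(1 − r) = (2.6462 − 0.75888×3.7612)/0.24112 = -0.8631 → z₀ = 0.4218 m
V₃ = V₁ · ln(z₃/z₀)/ln(z₁/z₀) = 4.06 × 6.0048/3.5093 = 6.9471 m/s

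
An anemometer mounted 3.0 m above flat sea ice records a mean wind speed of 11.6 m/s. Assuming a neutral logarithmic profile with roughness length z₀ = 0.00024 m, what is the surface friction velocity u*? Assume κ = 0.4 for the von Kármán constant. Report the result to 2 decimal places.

u* ≈ 0.49 m/s

Log law: V(z) = (u*/κ) · ln(z/z₀) ⇒ u* = κ · V / ln(z/z₀)
u* = 0.4 × 11.6 / ln(3.0/0.00024) = 0.4 × 11.6 / 9.4335
   = 4.6400 / 9.4335 = 0.4919 m/s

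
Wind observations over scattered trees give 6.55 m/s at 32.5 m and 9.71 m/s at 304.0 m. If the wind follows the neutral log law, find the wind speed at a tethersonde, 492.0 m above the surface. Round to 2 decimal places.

Log law: V ∝ ln(z/z₀). From the pair, with r = V₁/V₂ = 0.67456,
ln z₀ = (ln z₁ − r·ln z₂)/(1 − r) = (3.4812 − 0.67456×5.7170)/0.32544 = -1.1531 → z₀ = 0.3157 m
V₃ = V₁ · ln(z₃/z₀)/ln(z₁/z₀) = 6.55 × 7.3515/4.6343 = 10.3905 m/s

10.39 m/s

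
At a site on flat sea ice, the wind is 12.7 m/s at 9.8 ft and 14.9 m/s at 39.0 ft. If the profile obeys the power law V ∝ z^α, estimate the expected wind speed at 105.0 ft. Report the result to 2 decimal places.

16.71 m/s

First find α: α = ln(V₂/V₁)/ln(z₂/z₁) = ln(14.9/12.7)/ln(39.0/9.8) = 0.15976/1.38118 = 0.1157
Extrapolate from 39.0 ft to 105.0 ft: V₃ = 14.9 × (105.0/39.0)^0.1157 = 14.9 × 1.1214 = 16.7085 m/s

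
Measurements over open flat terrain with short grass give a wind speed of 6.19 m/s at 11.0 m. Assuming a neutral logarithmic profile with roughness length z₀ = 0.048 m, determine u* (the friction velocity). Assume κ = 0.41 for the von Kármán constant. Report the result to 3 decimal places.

u* ≈ 0.467 m/s

Log law: V(z) = (u*/κ) · ln(z/z₀) ⇒ u* = κ · V / ln(z/z₀)
u* = 0.41 × 6.19 / ln(11.0/0.048) = 0.41 × 6.19 / 5.4344
   = 2.5379 / 5.4344 = 0.4670 m/s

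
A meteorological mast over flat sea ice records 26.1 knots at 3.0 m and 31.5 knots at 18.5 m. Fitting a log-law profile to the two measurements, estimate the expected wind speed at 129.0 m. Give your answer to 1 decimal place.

37.3 knots

Log law: V ∝ ln(z/z₀). From the pair, with r = V₁/V₂ = 0.82857,
ln z₀ = (ln z₁ − r·ln z₂)/(1 − r) = (1.0986 − 0.82857×2.9178)/0.17143 = -7.6940 → z₀ = 0.0004556 m
V₃ = V₁ · ln(z₃/z₀)/ln(z₁/z₀) = 26.1 × 12.5538/8.7926 = 37.2648 knots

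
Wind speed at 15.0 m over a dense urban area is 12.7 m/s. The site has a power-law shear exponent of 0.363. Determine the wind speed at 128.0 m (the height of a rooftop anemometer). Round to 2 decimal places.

27.66 m/s

Power-law profile: V₂ = V₁ · (z₂/z₁)^α
V₂ = 12.7 × (128.0/15.0)^0.363 = 12.7 × (8.5333)^0.363
    = 12.7 × 2.1777 = 27.6567 m/s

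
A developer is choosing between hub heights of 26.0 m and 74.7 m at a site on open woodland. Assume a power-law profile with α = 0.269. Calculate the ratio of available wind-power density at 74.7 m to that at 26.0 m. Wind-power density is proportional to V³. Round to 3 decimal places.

2.344

Speed ratio: V_B/V_A = (z_B/z_A)^α = (74.7/26.0)^0.269 = (2.8731)^0.269 = 1.32830
Power-density ratio: P_B/P_A = (V_B/V_A)³ = (1.32830)³ = 2.34361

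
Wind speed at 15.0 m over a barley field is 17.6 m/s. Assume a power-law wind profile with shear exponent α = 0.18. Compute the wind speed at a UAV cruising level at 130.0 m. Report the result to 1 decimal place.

Power-law profile: V₂ = V₁ · (z₂/z₁)^α
V₂ = 17.6 × (130.0/15.0)^0.18 = 17.6 × (8.6667)^0.18
    = 17.6 × 1.4751 = 25.9613 m/s

26.0 m/s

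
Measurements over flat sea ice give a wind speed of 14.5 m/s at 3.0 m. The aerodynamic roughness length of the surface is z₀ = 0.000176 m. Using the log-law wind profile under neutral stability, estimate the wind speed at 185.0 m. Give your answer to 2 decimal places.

20.63 m/s

Log law: V(z) ∝ ln(z/z₀), so V₂/V₁ = ln(z₂/z₀) / ln(z₁/z₀).
ln(185.0/0.000176) = 13.8654, ln(3.0/0.000176) = 9.7436
V₂ = 14.5 × 13.8654/9.7436 = 14.5 × 1.4230 = 20.6338 m/s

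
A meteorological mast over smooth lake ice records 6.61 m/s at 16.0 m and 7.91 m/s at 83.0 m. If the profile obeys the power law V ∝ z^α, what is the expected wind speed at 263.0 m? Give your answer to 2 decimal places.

First find α: α = ln(V₂/V₁)/ln(z₂/z₁) = ln(7.91/6.61)/ln(83.0/16.0) = 0.17954/1.64625 = 0.1091
Extrapolate from 83.0 m to 263.0 m: V₃ = 7.91 × (263.0/83.0)^0.1091 = 7.91 × 1.1340 = 8.9702 m/s

8.97 m/s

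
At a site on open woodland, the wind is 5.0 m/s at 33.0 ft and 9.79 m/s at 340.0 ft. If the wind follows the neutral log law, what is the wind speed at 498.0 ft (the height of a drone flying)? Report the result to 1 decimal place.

Log law: V ∝ ln(z/z₀). From the pair, with r = V₁/V₂ = 0.51073,
ln z₀ = (ln z₁ − r·ln z₂)/(1 − r) = (3.4965 − 0.51073×5.8289)/0.48927 = 1.0618 → z₀ = 2.892 ft
V₃ = V₁ · ln(z₃/z₀)/ln(z₁/z₀) = 5.0 × 5.1488/2.4347 = 10.5738 m/s

10.6 m/s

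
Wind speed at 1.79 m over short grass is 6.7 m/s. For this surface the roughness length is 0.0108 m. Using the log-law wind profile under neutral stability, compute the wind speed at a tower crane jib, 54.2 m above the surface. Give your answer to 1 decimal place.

11.2 m/s

Log law: V(z) ∝ ln(z/z₀), so V₂/V₁ = ln(z₂/z₀) / ln(z₁/z₀).
ln(54.2/0.0108) = 8.5209, ln(1.79/0.0108) = 5.1104
V₂ = 6.7 × 8.5209/5.1104 = 6.7 × 1.6674 = 11.1713 m/s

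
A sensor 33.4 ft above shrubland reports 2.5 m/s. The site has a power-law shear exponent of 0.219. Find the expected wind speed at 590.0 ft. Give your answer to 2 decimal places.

4.69 m/s

Power-law profile: V₂ = V₁ · (z₂/z₁)^α
V₂ = 2.5 × (590.0/33.4)^0.219 = 2.5 × (17.6647)^0.219
    = 2.5 × 1.8755 = 4.6887 m/s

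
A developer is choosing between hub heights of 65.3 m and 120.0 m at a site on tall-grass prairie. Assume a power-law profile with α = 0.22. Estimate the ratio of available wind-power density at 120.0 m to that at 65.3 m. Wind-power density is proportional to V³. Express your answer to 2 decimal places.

Speed ratio: V_B/V_A = (z_B/z_A)^α = (120.0/65.3)^0.22 = (1.8377)^0.22 = 1.14324
Power-density ratio: P_B/P_A = (V_B/V_A)³ = (1.14324)³ = 1.49423

1.49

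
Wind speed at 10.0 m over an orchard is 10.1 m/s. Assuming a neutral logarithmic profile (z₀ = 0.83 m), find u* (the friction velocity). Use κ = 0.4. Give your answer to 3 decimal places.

Log law: V(z) = (u*/κ) · ln(z/z₀) ⇒ u* = κ · V / ln(z/z₀)
u* = 0.4 × 10.1 / ln(10.0/0.83) = 0.4 × 10.1 / 2.4889
   = 4.0400 / 2.4889 = 1.6232 m/s

u* ≈ 1.623 m/s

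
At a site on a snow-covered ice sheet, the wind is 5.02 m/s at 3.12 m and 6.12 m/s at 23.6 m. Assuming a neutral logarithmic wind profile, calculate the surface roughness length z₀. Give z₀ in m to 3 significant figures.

Log law: V(z) ∝ ln(z/z₀). With r = V₁/V₂ = 5.02/6.12 = 0.82026,
r · ln(z₂/z₀) = ln(z₁/z₀) ⇒ ln z₀ = (ln z₁ − r·ln z₂)/(1 − r)
ln z₀ = (1.13783 − 0.82026×3.16125) / 0.17974 = -8.0963
z₀ = exp(-8.0963) = 0.0003047 m

z₀ ≈ 0.000305 m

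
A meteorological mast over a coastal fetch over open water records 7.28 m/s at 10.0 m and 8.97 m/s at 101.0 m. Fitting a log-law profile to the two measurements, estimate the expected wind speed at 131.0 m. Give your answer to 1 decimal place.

9.2 m/s

Log law: V ∝ ln(z/z₀). From the pair, with r = V₁/V₂ = 0.81159,
ln z₀ = (ln z₁ − r·ln z₂)/(1 − r) = (2.3026 − 0.81159×4.6151)/0.18841 = -7.6591 → z₀ = 0.0004717 m
V₃ = V₁ · ln(z₃/z₀)/ln(z₁/z₀) = 7.28 × 12.5343/9.9617 = 9.1601 m/s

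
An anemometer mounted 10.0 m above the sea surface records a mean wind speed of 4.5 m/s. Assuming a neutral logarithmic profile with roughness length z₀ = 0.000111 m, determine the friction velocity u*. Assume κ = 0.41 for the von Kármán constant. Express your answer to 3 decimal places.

Log law: V(z) = (u*/κ) · ln(z/z₀) ⇒ u* = κ · V / ln(z/z₀)
u* = 0.41 × 4.5 / ln(10.0/0.000111) = 0.41 × 4.5 / 11.4086
   = 1.8450 / 11.4086 = 0.1617 m/s

u* ≈ 0.162 m/s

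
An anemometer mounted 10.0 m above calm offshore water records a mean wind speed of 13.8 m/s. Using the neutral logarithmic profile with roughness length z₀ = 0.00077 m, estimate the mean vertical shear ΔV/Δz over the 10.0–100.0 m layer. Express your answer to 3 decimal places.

Log law: V₂ = V₁ · ln(z₂/z₀)/ln(z₁/z₀) = 13.8 × 11.7743/9.4717 = 17.1548 m/s
ΔV/Δz = (17.1548 − 13.8)/(100.0 − 10.0) = 3.3548/90.0000 = 0.03728 m/s/m

0.037 m/s/m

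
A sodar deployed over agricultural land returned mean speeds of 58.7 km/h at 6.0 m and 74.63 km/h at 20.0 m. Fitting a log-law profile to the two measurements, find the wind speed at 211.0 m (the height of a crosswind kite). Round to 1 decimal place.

Log law: V ∝ ln(z/z₀). From the pair, with r = V₁/V₂ = 0.78655,
ln z₀ = (ln z₁ − r·ln z₂)/(1 − r) = (1.7918 − 0.78655×2.9957)/0.21345 = -2.6447 → z₀ = 0.07102 m
V₃ = V₁ · ln(z₃/z₀)/ln(z₁/z₀) = 58.7 × 7.9966/4.4365 = 105.8044 km/h

105.8 km/h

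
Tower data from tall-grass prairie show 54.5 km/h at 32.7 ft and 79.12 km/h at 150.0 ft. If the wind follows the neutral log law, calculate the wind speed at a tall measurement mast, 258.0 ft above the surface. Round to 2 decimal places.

87.89 km/h

Log law: V ∝ ln(z/z₀). From the pair, with r = V₁/V₂ = 0.68883,
ln z₀ = (ln z₁ − r·ln z₂)/(1 − r) = (3.4874 − 0.68883×5.0106)/0.31117 = 0.1154 → z₀ = 1.122 ft
V₃ = V₁ · ln(z₃/z₀)/ln(z₁/z₀) = 54.5 × 5.4375/3.3720 = 87.8854 km/h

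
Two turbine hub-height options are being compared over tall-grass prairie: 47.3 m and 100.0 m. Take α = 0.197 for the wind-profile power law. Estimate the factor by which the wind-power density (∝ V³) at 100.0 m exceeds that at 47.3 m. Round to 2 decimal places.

1.56

Speed ratio: V_B/V_A = (z_B/z_A)^α = (100.0/47.3)^0.197 = (2.1142)^0.197 = 1.15892
Power-density ratio: P_B/P_A = (V_B/V_A)³ = (1.15892)³ = 1.55653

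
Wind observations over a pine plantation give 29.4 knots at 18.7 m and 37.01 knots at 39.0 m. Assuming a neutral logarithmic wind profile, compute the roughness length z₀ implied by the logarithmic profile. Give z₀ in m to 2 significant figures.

Log law: V(z) ∝ ln(z/z₀). With r = V₁/V₂ = 29.4/37.01 = 0.79438,
r · ln(z₂/z₀) = ln(z₁/z₀) ⇒ ln z₀ = (ln z₁ − r·ln z₂)/(1 − r)
ln z₀ = (2.92852 − 0.79438×3.66356) / 0.20562 = 0.0888
z₀ = exp(0.0888) = 1.093 m

z₀ ≈ 1.1 m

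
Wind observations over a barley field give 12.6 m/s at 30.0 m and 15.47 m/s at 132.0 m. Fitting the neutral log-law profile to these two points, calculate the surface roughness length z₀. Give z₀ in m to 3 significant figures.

z₀ ≈ 0.0449 m

Log law: V(z) ∝ ln(z/z₀). With r = V₁/V₂ = 12.6/15.47 = 0.81448,
r · ln(z₂/z₀) = ln(z₁/z₀) ⇒ ln z₀ = (ln z₁ − r·ln z₂)/(1 − r)
ln z₀ = (3.40120 − 0.81448×4.88280) / 0.18552 = -3.1034
z₀ = exp(-3.1034) = 0.04490 m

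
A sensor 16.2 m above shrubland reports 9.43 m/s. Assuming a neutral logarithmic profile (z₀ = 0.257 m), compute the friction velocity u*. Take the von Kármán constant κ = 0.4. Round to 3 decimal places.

u* ≈ 0.910 m/s

Log law: V(z) = (u*/κ) · ln(z/z₀) ⇒ u* = κ · V / ln(z/z₀)
u* = 0.4 × 9.43 / ln(16.2/0.257) = 0.4 × 9.43 / 4.1437
   = 3.7720 / 4.1437 = 0.9103 m/s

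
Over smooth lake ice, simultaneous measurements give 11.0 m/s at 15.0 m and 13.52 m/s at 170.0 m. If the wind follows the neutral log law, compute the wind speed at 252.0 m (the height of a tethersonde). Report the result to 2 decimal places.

13.93 m/s

Log law: V ∝ ln(z/z₀). From the pair, with r = V₁/V₂ = 0.81361,
ln z₀ = (ln z₁ − r·ln z₂)/(1 − r) = (2.7081 − 0.81361×5.1358)/0.18639 = -7.8893 → z₀ = 0.0003747 m
V₃ = V₁ · ln(z₃/z₀)/ln(z₁/z₀) = 11.0 × 13.4187/10.5973 = 13.9286 m/s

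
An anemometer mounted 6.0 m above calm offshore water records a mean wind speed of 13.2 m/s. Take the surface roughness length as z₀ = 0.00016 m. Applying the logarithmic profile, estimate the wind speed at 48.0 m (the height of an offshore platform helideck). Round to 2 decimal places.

15.81 m/s

Log law: V(z) ∝ ln(z/z₀), so V₂/V₁ = ln(z₂/z₀) / ln(z₁/z₀).
ln(48.0/0.00016) = 12.6115, ln(6.0/0.00016) = 10.5321
V₂ = 13.2 × 12.6115/10.5321 = 13.2 × 1.1974 = 15.8062 m/s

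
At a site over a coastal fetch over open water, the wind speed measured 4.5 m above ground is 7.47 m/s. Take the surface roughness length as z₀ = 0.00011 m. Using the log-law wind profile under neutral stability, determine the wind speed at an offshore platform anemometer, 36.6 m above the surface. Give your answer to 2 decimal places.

8.94 m/s

Log law: V(z) ∝ ln(z/z₀), so V₂/V₁ = ln(z₂/z₀) / ln(z₁/z₀).
ln(36.6/0.00011) = 12.7151, ln(4.5/0.00011) = 10.6191
V₂ = 7.47 × 12.7151/10.6191 = 7.47 × 1.1974 = 8.9444 m/s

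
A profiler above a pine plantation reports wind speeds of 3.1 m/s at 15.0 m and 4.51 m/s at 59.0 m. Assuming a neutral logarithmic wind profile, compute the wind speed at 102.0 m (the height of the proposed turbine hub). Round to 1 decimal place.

5.1 m/s

Log law: V ∝ ln(z/z₀). From the pair, with r = V₁/V₂ = 0.68736,
ln z₀ = (ln z₁ − r·ln z₂)/(1 − r) = (2.7081 − 0.68736×4.0775)/0.31264 = -0.3029 → z₀ = 0.7387 m
V₃ = V₁ · ln(z₃/z₀)/ln(z₁/z₀) = 3.1 × 4.9279/3.0109 = 5.0736 m/s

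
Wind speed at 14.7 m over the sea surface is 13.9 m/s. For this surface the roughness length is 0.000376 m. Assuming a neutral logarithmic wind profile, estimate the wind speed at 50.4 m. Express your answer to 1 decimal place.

15.5 m/s

Log law: V(z) ∝ ln(z/z₀), so V₂/V₁ = ln(z₂/z₀) / ln(z₁/z₀).
ln(50.4/0.000376) = 11.8059, ln(14.7/0.000376) = 10.5738
V₂ = 13.9 × 11.8059/10.5738 = 13.9 × 1.1165 = 15.5197 m/s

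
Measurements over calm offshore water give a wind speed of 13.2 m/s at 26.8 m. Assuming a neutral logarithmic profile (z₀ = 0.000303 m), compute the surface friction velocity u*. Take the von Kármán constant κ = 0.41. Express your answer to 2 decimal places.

Log law: V(z) = (u*/κ) · ln(z/z₀) ⇒ u* = κ · V / ln(z/z₀)
u* = 0.41 × 13.2 / ln(26.8/0.000303) = 0.41 × 13.2 / 11.3902
   = 5.4120 / 11.3902 = 0.4751 m/s

u* ≈ 0.48 m/s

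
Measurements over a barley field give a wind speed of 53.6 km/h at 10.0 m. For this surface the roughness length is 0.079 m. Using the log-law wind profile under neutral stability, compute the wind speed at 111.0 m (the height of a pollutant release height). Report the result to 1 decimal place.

Log law: V(z) ∝ ln(z/z₀), so V₂/V₁ = ln(z₂/z₀) / ln(z₁/z₀).
ln(111.0/0.079) = 7.2478, ln(10.0/0.079) = 4.8409
V₂ = 53.6 × 7.2478/4.8409 = 53.6 × 1.4972 = 80.2505 km/h

80.3 km/h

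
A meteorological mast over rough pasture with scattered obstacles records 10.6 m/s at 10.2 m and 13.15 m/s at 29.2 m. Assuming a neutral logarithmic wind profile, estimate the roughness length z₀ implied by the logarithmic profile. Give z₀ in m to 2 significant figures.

Log law: V(z) ∝ ln(z/z₀). With r = V₁/V₂ = 10.6/13.15 = 0.80608,
r · ln(z₂/z₀) = ln(z₁/z₀) ⇒ ln z₀ = (ln z₁ − r·ln z₂)/(1 − r)
ln z₀ = (2.32239 − 0.80608×3.37417) / 0.19392 = -2.0497
z₀ = exp(-2.0497) = 0.1288 m

z₀ ≈ 0.13 m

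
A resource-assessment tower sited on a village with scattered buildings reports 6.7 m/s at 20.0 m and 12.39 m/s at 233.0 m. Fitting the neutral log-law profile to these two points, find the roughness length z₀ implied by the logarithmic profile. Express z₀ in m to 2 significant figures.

Log law: V(z) ∝ ln(z/z₀). With r = V₁/V₂ = 6.7/12.39 = 0.54076,
r · ln(z₂/z₀) = ln(z₁/z₀) ⇒ ln z₀ = (ln z₁ − r·ln z₂)/(1 − r)
ln z₀ = (2.99573 − 0.54076×5.45104) / 0.45924 = 0.1046
z₀ = exp(0.1046) = 1.110 m

z₀ ≈ 1.1 m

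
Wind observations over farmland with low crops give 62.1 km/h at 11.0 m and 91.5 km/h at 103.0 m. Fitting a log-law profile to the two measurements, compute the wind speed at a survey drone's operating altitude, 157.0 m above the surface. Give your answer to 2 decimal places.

Log law: V ∝ ln(z/z₀). From the pair, with r = V₁/V₂ = 0.67869,
ln z₀ = (ln z₁ − r·ln z₂)/(1 − r) = (2.3979 − 0.67869×4.6347)/0.32131 = -2.3268 → z₀ = 0.09760 m
V₃ = V₁ · ln(z₃/z₀)/ln(z₁/z₀) = 62.1 × 7.3831/4.7247 = 97.0402 km/h

97.04 km/h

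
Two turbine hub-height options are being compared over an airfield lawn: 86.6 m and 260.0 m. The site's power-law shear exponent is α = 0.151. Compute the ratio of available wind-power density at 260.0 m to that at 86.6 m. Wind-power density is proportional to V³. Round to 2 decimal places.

1.65

Speed ratio: V_B/V_A = (z_B/z_A)^α = (260.0/86.6)^0.151 = (3.0023)^0.151 = 1.18058
Power-density ratio: P_B/P_A = (V_B/V_A)³ = (1.18058)³ = 1.64546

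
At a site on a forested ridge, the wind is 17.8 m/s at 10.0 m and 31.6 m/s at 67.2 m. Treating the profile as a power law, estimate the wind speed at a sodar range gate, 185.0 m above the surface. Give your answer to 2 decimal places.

First find α: α = ln(V₂/V₁)/ln(z₂/z₁) = ln(31.6/17.8)/ln(67.2/10.0) = 0.57396/1.90509 = 0.3013
Extrapolate from 67.2 m to 185.0 m: V₃ = 31.6 × (185.0/67.2)^0.3013 = 31.6 × 1.3568 = 42.8735 m/s

42.87 m/s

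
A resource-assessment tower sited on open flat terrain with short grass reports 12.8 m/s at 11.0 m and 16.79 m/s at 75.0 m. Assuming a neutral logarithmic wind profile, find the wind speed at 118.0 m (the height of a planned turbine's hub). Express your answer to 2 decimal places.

17.73 m/s

Log law: V ∝ ln(z/z₀). From the pair, with r = V₁/V₂ = 0.76236,
ln z₀ = (ln z₁ − r·ln z₂)/(1 − r) = (2.3979 − 0.76236×4.3175)/0.23764 = -3.7602 → z₀ = 0.02328 m
V₃ = V₁ · ln(z₃/z₀)/ln(z₁/z₀) = 12.8 × 8.5309/6.1581 = 17.7320 m/s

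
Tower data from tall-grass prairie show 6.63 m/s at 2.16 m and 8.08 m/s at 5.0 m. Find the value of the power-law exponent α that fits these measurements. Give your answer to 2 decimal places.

α ≈ 0.24

Power law: V₂/V₁ = (z₂/z₁)^α ⇒ α = ln(V₂/V₁) / ln(z₂/z₁)
α = ln(8.08/6.63) / ln(5.0/2.16) = ln(1.2187) / ln(2.3148)
  = 0.19779 / 0.83933 = 0.23565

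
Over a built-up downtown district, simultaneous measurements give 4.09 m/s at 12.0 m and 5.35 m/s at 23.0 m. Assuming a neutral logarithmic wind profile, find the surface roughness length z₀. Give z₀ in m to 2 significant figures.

z₀ ≈ 1.5 m

Log law: V(z) ∝ ln(z/z₀). With r = V₁/V₂ = 4.09/5.35 = 0.76449,
r · ln(z₂/z₀) = ln(z₁/z₀) ⇒ ln z₀ = (ln z₁ − r·ln z₂)/(1 − r)
ln z₀ = (2.48491 − 0.76449×3.13549) / 0.23551 = 0.3731
z₀ = exp(0.3731) = 1.452 m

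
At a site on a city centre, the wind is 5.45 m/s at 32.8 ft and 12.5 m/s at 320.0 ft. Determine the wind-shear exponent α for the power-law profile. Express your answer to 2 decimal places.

Power law: V₂/V₁ = (z₂/z₁)^α ⇒ α = ln(V₂/V₁) / ln(z₂/z₁)
α = ln(12.5/5.45) / ln(320.0/32.8) = ln(2.2936) / ln(9.7561)
  = 0.83011 / 2.27789 = 0.36442

α ≈ 0.36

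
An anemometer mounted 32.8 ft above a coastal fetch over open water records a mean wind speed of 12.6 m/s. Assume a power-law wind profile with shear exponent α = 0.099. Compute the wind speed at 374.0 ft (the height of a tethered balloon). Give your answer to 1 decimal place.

16.0 m/s

Power-law profile: V₂ = V₁ · (z₂/z₁)^α
V₂ = 12.6 × (374.0/32.8)^0.099 = 12.6 × (11.4024)^0.099
    = 12.6 × 1.2725 = 16.0329 m/s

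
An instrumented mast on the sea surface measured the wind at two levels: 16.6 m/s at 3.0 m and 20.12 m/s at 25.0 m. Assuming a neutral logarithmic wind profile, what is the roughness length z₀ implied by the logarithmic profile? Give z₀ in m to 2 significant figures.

z₀ ≈ 0.00014 m

Log law: V(z) ∝ ln(z/z₀). With r = V₁/V₂ = 16.6/20.12 = 0.82505,
r · ln(z₂/z₀) = ln(z₁/z₀) ⇒ ln z₀ = (ln z₁ − r·ln z₂)/(1 − r)
ln z₀ = (1.09861 − 0.82505×3.21888) / 0.17495 = -8.9004
z₀ = exp(-8.9004) = 0.0001363 m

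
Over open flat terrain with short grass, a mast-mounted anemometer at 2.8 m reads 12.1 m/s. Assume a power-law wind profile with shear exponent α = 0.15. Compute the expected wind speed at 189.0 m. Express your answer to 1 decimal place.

Power-law profile: V₂ = V₁ · (z₂/z₁)^α
V₂ = 12.1 × (189.0/2.8)^0.15 = 12.1 × (67.5000)^0.15
    = 12.1 × 1.8810 = 22.7605 m/s

22.8 m/s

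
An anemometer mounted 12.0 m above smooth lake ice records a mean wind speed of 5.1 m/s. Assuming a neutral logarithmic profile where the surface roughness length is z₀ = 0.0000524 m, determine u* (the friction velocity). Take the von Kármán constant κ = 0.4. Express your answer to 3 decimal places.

u* ≈ 0.165 m/s

Log law: V(z) = (u*/κ) · ln(z/z₀) ⇒ u* = κ · V / ln(z/z₀)
u* = 0.4 × 5.1 / ln(12.0/0.0000524) = 0.4 × 5.1 / 12.3415
   = 2.0400 / 12.3415 = 0.1653 m/s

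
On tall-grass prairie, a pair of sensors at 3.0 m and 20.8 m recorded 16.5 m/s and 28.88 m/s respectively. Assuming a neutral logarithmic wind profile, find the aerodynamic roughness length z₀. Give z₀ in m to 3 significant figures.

Log law: V(z) ∝ ln(z/z₀). With r = V₁/V₂ = 16.5/28.88 = 0.57133,
r · ln(z₂/z₀) = ln(z₁/z₀) ⇒ ln z₀ = (ln z₁ − r·ln z₂)/(1 − r)
ln z₀ = (1.09861 − 0.57133×3.03495) / 0.42867 = -1.4821
z₀ = exp(-1.4821) = 0.2272 m

z₀ ≈ 0.227 m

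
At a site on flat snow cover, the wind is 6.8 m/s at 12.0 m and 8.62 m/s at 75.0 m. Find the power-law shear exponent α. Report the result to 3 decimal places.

Power law: V₂/V₁ = (z₂/z₁)^α ⇒ α = ln(V₂/V₁) / ln(z₂/z₁)
α = ln(8.62/6.8) / ln(75.0/12.0) = ln(1.2676) / ln(6.2500)
  = 0.23716 / 1.83258 = 0.12941

α ≈ 0.129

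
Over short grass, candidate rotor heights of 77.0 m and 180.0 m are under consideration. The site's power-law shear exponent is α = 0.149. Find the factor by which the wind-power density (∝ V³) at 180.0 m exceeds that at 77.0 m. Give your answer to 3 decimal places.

1.462

Speed ratio: V_B/V_A = (z_B/z_A)^α = (180.0/77.0)^0.149 = (2.3377)^0.149 = 1.13488
Power-density ratio: P_B/P_A = (V_B/V_A)³ = (1.13488)³ = 1.46166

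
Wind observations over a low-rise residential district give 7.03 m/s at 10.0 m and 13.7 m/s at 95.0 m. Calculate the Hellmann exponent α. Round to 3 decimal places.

Power law: V₂/V₁ = (z₂/z₁)^α ⇒ α = ln(V₂/V₁) / ln(z₂/z₁)
α = ln(13.7/7.03) / ln(95.0/10.0) = ln(1.9488) / ln(9.5000)
  = 0.66721 / 2.25129 = 0.29637

α ≈ 0.296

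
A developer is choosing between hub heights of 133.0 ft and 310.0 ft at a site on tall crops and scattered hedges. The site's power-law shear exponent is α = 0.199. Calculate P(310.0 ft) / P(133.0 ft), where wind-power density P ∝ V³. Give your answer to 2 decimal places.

1.66

Speed ratio: V_B/V_A = (z_B/z_A)^α = (310.0/133.0)^0.199 = (2.3308)^0.199 = 1.18341
Power-density ratio: P_B/P_A = (V_B/V_A)³ = (1.18341)³ = 1.65731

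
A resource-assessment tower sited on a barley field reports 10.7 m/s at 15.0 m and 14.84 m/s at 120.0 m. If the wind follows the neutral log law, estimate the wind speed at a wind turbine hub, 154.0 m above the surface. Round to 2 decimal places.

Log law: V ∝ ln(z/z₀). From the pair, with r = V₁/V₂ = 0.72102,
ln z₀ = (ln z₁ − r·ln z₂)/(1 − r) = (2.7081 − 0.72102×4.7875)/0.27898 = -2.6664 → z₀ = 0.06951 m
V₃ = V₁ · ln(z₃/z₀)/ln(z₁/z₀) = 10.7 × 7.7033/5.3744 = 15.3367 m/s

15.34 m/s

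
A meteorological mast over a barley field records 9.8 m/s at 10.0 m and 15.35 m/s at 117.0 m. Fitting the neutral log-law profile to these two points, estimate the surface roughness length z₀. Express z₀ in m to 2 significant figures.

Log law: V(z) ∝ ln(z/z₀). With r = V₁/V₂ = 9.8/15.35 = 0.63844,
r · ln(z₂/z₀) = ln(z₁/z₀) ⇒ ln z₀ = (ln z₁ − r·ln z₂)/(1 − r)
ln z₀ = (2.30259 − 0.63844×4.76217) / 0.36156 = -2.0405
z₀ = exp(-2.0405) = 0.1300 m

z₀ ≈ 0.13 m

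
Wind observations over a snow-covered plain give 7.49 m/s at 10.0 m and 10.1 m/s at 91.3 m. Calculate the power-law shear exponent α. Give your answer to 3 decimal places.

α ≈ 0.135

Power law: V₂/V₁ = (z₂/z₁)^α ⇒ α = ln(V₂/V₁) / ln(z₂/z₁)
α = ln(10.1/7.49) / ln(91.3/10.0) = ln(1.3485) / ln(9.1300)
  = 0.29897 / 2.21157 = 0.13518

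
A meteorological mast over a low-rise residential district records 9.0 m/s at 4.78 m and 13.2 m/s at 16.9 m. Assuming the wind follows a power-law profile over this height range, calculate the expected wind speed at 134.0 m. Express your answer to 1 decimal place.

First find α: α = ln(V₂/V₁)/ln(z₂/z₁) = ln(13.2/9.0)/ln(16.9/4.78) = 0.38299/1.26287 = 0.3033
Extrapolate from 16.9 m to 134.0 m: V₃ = 13.2 × (134.0/16.9)^0.3033 = 13.2 × 1.8737 = 24.7332 m/s

24.7 m/s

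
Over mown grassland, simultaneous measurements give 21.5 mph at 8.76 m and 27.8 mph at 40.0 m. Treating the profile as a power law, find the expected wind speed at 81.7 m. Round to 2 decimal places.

31.37 mph

First find α: α = ln(V₂/V₁)/ln(z₂/z₁) = ln(27.8/21.5)/ln(40.0/8.76) = 0.25698/1.51868 = 0.1692
Extrapolate from 40.0 m to 81.7 m: V₃ = 27.8 × (81.7/40.0)^0.1692 = 27.8 × 1.1285 = 31.3710 mph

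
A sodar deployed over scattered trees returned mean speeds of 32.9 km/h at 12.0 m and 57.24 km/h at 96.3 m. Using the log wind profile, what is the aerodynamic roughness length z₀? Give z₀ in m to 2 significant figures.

z₀ ≈ 0.72 m

Log law: V(z) ∝ ln(z/z₀). With r = V₁/V₂ = 32.9/57.24 = 0.57477,
r · ln(z₂/z₀) = ln(z₁/z₀) ⇒ ln z₀ = (ln z₁ − r·ln z₂)/(1 − r)
ln z₀ = (2.48491 − 0.57477×4.56747) / 0.42523 = -0.3301
z₀ = exp(-0.3301) = 0.7189 m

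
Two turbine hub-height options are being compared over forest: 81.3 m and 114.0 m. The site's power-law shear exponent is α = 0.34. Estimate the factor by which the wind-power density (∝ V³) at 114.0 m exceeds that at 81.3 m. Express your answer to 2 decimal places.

1.41

Speed ratio: V_B/V_A = (z_B/z_A)^α = (114.0/81.3)^0.34 = (1.4022)^0.34 = 1.12180
Power-density ratio: P_B/P_A = (V_B/V_A)³ = (1.12180)³ = 1.41173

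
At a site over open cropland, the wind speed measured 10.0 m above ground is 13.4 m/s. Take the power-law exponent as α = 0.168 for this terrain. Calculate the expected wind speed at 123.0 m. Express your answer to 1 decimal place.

Power-law profile: V₂ = V₁ · (z₂/z₁)^α
V₂ = 13.4 × (123.0/10.0)^0.168 = 13.4 × (12.3000)^0.168
    = 13.4 × 1.5244 = 20.4272 m/s

20.4 m/s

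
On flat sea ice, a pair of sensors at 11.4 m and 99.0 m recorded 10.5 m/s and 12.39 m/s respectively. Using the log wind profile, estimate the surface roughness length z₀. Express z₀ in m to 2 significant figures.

Log law: V(z) ∝ ln(z/z₀). With r = V₁/V₂ = 10.5/12.39 = 0.84746,
r · ln(z₂/z₀) = ln(z₁/z₀) ⇒ ln z₀ = (ln z₁ − r·ln z₂)/(1 − r)
ln z₀ = (2.43361 − 0.84746×4.59512) / 0.15254 = -9.5748
z₀ = exp(-9.5748) = 0.00006946 m

z₀ ≈ 0.000069 m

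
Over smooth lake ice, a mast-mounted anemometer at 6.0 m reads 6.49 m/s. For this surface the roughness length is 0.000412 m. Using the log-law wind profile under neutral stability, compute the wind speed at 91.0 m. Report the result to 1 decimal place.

8.3 m/s

Log law: V(z) ∝ ln(z/z₀), so V₂/V₁ = ln(z₂/z₀) / ln(z₁/z₀).
ln(91.0/0.000412) = 12.3053, ln(6.0/0.000412) = 9.5862
V₂ = 6.49 × 12.3053/9.5862 = 6.49 × 1.2836 = 8.3309 m/s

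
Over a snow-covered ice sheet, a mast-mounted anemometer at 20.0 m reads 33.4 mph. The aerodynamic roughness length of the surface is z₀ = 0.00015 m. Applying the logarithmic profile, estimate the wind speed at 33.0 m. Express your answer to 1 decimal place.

Log law: V(z) ∝ ln(z/z₀), so V₂/V₁ = ln(z₂/z₀) / ln(z₁/z₀).
ln(33.0/0.00015) = 12.3014, ln(20.0/0.00015) = 11.8006
V₂ = 33.4 × 12.3014/11.8006 = 33.4 × 1.0424 = 34.8174 mph

34.8 mph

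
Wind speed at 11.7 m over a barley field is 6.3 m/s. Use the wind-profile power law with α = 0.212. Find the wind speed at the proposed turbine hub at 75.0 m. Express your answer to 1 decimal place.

9.3 m/s

Power-law profile: V₂ = V₁ · (z₂/z₁)^α
V₂ = 6.3 × (75.0/11.7)^0.212 = 6.3 × (6.4103)^0.212
    = 6.3 × 1.4827 = 9.3411 m/s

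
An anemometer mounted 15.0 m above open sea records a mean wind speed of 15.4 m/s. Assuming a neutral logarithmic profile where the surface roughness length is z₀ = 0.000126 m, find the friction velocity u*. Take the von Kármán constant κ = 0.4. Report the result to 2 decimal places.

u* ≈ 0.53 m/s

Log law: V(z) = (u*/κ) · ln(z/z₀) ⇒ u* = κ · V / ln(z/z₀)
u* = 0.4 × 15.4 / ln(15.0/0.000126) = 0.4 × 15.4 / 11.6873
   = 6.1600 / 11.6873 = 0.5271 m/s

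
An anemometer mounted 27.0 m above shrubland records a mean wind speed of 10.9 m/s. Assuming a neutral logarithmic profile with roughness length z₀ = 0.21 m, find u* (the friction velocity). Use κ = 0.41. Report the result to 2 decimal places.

Log law: V(z) = (u*/κ) · ln(z/z₀) ⇒ u* = κ · V / ln(z/z₀)
u* = 0.41 × 10.9 / ln(27.0/0.21) = 0.41 × 10.9 / 4.8565
   = 4.4690 / 4.8565 = 0.9202 m/s

u* ≈ 0.92 m/s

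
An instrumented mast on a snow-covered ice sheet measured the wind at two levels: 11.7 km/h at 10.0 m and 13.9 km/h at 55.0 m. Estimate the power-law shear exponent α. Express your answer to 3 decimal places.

Power law: V₂/V₁ = (z₂/z₁)^α ⇒ α = ln(V₂/V₁) / ln(z₂/z₁)
α = ln(13.9/11.7) / ln(55.0/10.0) = ln(1.1880) / ln(5.5000)
  = 0.17230 / 1.70475 = 0.10107

α ≈ 0.101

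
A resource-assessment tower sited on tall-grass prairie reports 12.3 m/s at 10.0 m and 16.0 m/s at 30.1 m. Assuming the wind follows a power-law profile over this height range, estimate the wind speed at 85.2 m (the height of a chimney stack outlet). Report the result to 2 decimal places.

20.51 m/s

First find α: α = ln(V₂/V₁)/ln(z₂/z₁) = ln(16.0/12.3)/ln(30.1/10.0) = 0.26299/1.10194 = 0.2387
Extrapolate from 30.1 m to 85.2 m: V₃ = 16.0 × (85.2/30.1)^0.2387 = 16.0 × 1.2819 = 20.5099 m/s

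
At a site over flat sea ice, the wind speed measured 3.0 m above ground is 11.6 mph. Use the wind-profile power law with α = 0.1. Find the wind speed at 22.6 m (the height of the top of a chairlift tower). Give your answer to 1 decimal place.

14.2 mph

Power-law profile: V₂ = V₁ · (z₂/z₁)^α
V₂ = 11.6 × (22.6/3.0)^0.1 = 11.6 × (7.5333)^0.1
    = 11.6 × 1.2238 = 14.1957 mph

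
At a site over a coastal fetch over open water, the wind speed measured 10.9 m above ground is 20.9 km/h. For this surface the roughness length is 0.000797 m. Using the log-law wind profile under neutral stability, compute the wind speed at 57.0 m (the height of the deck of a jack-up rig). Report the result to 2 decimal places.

24.53 km/h

Log law: V(z) ∝ ln(z/z₀), so V₂/V₁ = ln(z₂/z₀) / ln(z₁/z₀).
ln(57.0/0.000797) = 11.1777, ln(10.9/0.000797) = 9.5234
V₂ = 20.9 × 11.1777/9.5234 = 20.9 × 1.1737 = 24.5305 km/h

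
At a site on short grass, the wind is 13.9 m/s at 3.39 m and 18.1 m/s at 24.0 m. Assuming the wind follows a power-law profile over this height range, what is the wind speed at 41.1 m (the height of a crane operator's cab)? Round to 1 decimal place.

19.5 m/s

First find α: α = ln(V₂/V₁)/ln(z₂/z₁) = ln(18.1/13.9)/ln(24.0/3.39) = 0.26402/1.95722 = 0.1349
Extrapolate from 24.0 m to 41.1 m: V₃ = 18.1 × (41.1/24.0)^0.1349 = 18.1 × 1.0753 = 19.4623 m/s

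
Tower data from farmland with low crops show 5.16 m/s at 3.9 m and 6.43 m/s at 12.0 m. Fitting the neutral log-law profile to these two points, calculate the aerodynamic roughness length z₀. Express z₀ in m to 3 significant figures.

Log law: V(z) ∝ ln(z/z₀). With r = V₁/V₂ = 5.16/6.43 = 0.80249,
r · ln(z₂/z₀) = ln(z₁/z₀) ⇒ ln z₀ = (ln z₁ − r·ln z₂)/(1 − r)
ln z₀ = (1.36098 − 0.80249×2.48491) / 0.19751 = -3.2055
z₀ = exp(-3.2055) = 0.04054 m

z₀ ≈ 0.0405 m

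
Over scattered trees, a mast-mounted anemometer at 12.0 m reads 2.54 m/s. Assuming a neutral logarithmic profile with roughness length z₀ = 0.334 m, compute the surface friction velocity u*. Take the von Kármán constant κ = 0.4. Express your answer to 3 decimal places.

u* ≈ 0.284 m/s

Log law: V(z) = (u*/κ) · ln(z/z₀) ⇒ u* = κ · V / ln(z/z₀)
u* = 0.4 × 2.54 / ln(12.0/0.334) = 0.4 × 2.54 / 3.5815
   = 1.0160 / 3.5815 = 0.2837 m/s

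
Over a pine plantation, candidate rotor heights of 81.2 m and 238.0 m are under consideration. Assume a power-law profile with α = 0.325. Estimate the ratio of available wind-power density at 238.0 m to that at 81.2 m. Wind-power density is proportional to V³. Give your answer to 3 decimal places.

Speed ratio: V_B/V_A = (z_B/z_A)^α = (238.0/81.2)^0.325 = (2.9310)^0.325 = 1.41834
Power-density ratio: P_B/P_A = (V_B/V_A)³ = (1.41834)³ = 2.85329

2.853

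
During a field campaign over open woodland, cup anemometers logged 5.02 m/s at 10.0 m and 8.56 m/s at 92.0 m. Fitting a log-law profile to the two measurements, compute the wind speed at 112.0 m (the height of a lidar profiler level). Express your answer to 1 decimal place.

Log law: V ∝ ln(z/z₀). From the pair, with r = V₁/V₂ = 0.58645,
ln z₀ = (ln z₁ − r·ln z₂)/(1 − r) = (2.3026 − 0.58645×4.5218)/0.41355 = -0.8444 → z₀ = 0.4298 m
V₃ = V₁ · ln(z₃/z₀)/ln(z₁/z₀) = 5.02 × 5.5629/3.1470 = 8.8738 m/s

8.9 m/s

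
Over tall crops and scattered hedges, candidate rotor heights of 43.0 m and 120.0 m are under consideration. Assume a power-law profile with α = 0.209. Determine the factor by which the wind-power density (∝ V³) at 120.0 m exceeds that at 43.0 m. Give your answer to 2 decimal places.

1.90

Speed ratio: V_B/V_A = (z_B/z_A)^α = (120.0/43.0)^0.209 = (2.7907)^0.209 = 1.23924
Power-density ratio: P_B/P_A = (V_B/V_A)³ = (1.23924)³ = 1.90310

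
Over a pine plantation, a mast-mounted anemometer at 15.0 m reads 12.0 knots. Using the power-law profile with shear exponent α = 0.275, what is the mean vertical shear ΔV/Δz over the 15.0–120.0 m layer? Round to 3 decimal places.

Power law: V₂ = V₁ · (z₂/z₁)^α = 12.0 × (8.0000)^0.275 = 21.2584 knots
ΔV/Δz = (21.2584 − 12.0)/(120.0 − 15.0) = 9.2584/105.0000 = 0.08818 knots/m

0.088 knots/m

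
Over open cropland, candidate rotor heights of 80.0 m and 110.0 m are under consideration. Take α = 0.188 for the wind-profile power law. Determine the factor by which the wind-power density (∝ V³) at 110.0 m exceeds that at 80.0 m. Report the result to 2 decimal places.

Speed ratio: V_B/V_A = (z_B/z_A)^α = (110.0/80.0)^0.188 = (1.3750)^0.188 = 1.06170
Power-density ratio: P_B/P_A = (V_B/V_A)³ = (1.06170)³ = 1.19675

1.20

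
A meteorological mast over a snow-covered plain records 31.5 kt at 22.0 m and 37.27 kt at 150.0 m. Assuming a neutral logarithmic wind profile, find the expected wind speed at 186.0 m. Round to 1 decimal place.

37.9 kt

Log law: V ∝ ln(z/z₀). From the pair, with r = V₁/V₂ = 0.84518,
ln z₀ = (ln z₁ − r·ln z₂)/(1 − r) = (3.0910 − 0.84518×5.0106)/0.15482 = -7.3885 → z₀ = 0.0006183 m
V₃ = V₁ · ln(z₃/z₀)/ln(z₁/z₀) = 31.5 × 12.6143/10.4796 = 37.9166 kt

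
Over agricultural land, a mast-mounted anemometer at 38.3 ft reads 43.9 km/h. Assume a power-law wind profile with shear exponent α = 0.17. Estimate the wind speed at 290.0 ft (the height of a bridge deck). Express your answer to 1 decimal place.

Power-law profile: V₂ = V₁ · (z₂/z₁)^α
V₂ = 43.9 × (290.0/38.3)^0.17 = 43.9 × (7.5718)^0.17
    = 43.9 × 1.4108 = 61.9339 km/h

61.9 km/h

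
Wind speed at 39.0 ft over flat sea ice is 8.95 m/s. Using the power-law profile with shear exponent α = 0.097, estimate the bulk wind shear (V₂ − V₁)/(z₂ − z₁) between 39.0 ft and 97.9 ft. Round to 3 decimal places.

Power law: V₂ = V₁ · (z₂/z₁)^α = 8.95 × (2.5103)^0.097 = 9.7858 m/s
ΔV/Δz = (9.7858 − 8.95)/(97.9 − 39.0) = 0.8358/58.9000 = 0.01419 m/s/ft

0.014 m/s/ft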